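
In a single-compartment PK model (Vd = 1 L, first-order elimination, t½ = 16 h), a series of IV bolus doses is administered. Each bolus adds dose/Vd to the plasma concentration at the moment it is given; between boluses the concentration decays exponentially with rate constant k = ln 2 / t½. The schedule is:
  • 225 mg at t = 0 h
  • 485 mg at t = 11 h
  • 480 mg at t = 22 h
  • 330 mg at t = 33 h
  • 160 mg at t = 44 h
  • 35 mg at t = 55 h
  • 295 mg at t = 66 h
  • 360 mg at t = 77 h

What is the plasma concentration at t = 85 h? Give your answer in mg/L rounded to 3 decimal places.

k = ln 2 / 16 = 0.04332 per h
Dose 1 (225 mg at t=0 h): 225·exp(−0.04332·85) = 5.662 mg/L
Dose 2 (485 mg at t=11 h): 485·exp(−0.04332·74) = 19.655 mg/L
Dose 3 (480 mg at t=22 h): 480·exp(−0.04332·63) = 31.328 mg/L
Dose 4 (330 mg at t=33 h): 330·exp(−0.04332·52) = 34.687 mg/L
Dose 5 (160 mg at t=44 h): 160·exp(−0.04332·41) = 27.085 mg/L
Dose 6 (35 mg at t=55 h): 35·exp(−0.04332·30) = 9.542 mg/L
Dose 7 (295 mg at t=66 h): 295·exp(−0.04332·19) = 129.524 mg/L
Dose 8 (360 mg at t=77 h): 360·exp(−0.04332·8) = 254.558 mg/L
C(85) = 5.662 + 19.655 + 31.328 + 34.687 + 27.085 + 9.542 + 129.524 + 254.558 = 512.041 mg/L

512.041 mg/L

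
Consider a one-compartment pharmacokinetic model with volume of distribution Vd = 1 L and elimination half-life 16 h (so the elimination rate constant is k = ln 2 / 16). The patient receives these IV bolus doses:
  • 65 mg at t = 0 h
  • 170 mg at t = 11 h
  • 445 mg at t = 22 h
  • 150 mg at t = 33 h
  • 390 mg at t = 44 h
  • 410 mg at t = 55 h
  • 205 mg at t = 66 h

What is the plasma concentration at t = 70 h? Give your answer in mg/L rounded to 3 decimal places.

615.051 mg/L

k = ln 2 / 16 = 0.04332 per h
Dose 1 (65 mg at t=0 h): 65·exp(−0.04332·70) = 3.133 mg/L
Dose 2 (170 mg at t=11 h): 170·exp(−0.04332·59) = 13.195 mg/L
Dose 3 (445 mg at t=22 h): 445·exp(−0.04332·48) = 55.625 mg/L
Dose 4 (150 mg at t=33 h): 150·exp(−0.04332·37) = 30.197 mg/L
Dose 5 (390 mg at t=44 h): 390·exp(−0.04332·26) = 126.442 mg/L
Dose 6 (410 mg at t=55 h): 410·exp(−0.04332·15) = 214.076 mg/L
Dose 7 (205 mg at t=66 h): 205·exp(−0.04332·4) = 172.384 mg/L
C(70) = 3.133 + 13.195 + 55.625 + 30.197 + 126.442 + 214.076 + 172.384 = 615.051 mg/L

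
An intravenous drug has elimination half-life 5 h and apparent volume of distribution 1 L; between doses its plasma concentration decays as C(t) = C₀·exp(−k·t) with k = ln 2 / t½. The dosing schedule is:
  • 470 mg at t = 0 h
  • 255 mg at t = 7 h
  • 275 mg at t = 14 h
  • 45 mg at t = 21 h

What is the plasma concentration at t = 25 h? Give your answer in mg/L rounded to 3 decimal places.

121.413 mg/L

k = ln 2 / 5 = 0.13863 per h
Dose 1 (470 mg at t=0 h): 470·exp(−0.13863·25) = 14.688 mg/L
Dose 2 (255 mg at t=7 h): 255·exp(−0.13863·18) = 21.030 mg/L
Dose 3 (275 mg at t=14 h): 275·exp(−0.13863·11) = 59.850 mg/L
Dose 4 (45 mg at t=21 h): 45·exp(−0.13863·4) = 25.846 mg/L
C(25) = 14.688 + 21.030 + 59.850 + 25.846 = 121.413 mg/L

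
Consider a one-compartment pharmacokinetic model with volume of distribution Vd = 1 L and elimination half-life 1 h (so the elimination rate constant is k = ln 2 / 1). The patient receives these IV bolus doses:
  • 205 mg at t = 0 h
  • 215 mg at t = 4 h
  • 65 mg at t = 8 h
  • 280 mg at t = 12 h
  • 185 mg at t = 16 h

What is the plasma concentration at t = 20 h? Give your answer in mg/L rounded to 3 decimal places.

12.676 mg/L

k = ln 2 / 1 = 0.69315 per h
Dose 1 (205 mg at t=0 h): 205·exp(−0.69315·20) = 0.000 mg/L
Dose 2 (215 mg at t=4 h): 215·exp(−0.69315·16) = 0.003 mg/L
Dose 3 (65 mg at t=8 h): 65·exp(−0.69315·12) = 0.016 mg/L
Dose 4 (280 mg at t=12 h): 280·exp(−0.69315·8) = 1.094 mg/L
Dose 5 (185 mg at t=16 h): 185·exp(−0.69315·4) = 11.562 mg/L
C(20) = 0.000 + 0.003 + 0.016 + 1.094 + 11.562 = 12.676 mg/L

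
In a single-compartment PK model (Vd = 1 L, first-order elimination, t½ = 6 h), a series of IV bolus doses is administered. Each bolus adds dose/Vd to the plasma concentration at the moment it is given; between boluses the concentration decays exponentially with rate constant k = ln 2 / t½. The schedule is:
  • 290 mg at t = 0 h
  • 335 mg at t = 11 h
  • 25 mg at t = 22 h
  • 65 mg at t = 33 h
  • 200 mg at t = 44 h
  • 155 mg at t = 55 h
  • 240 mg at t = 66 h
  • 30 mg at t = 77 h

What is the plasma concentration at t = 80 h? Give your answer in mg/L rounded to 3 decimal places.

81.050 mg/L

k = ln 2 / 6 = 0.11552 per h
Dose 1 (290 mg at t=0 h): 290·exp(−0.11552·80) = 0.028 mg/L
Dose 2 (335 mg at t=11 h): 335·exp(−0.11552·69) = 0.116 mg/L
Dose 3 (25 mg at t=22 h): 25·exp(−0.11552·58) = 0.031 mg/L
Dose 4 (65 mg at t=33 h): 65·exp(−0.11552·47) = 0.285 mg/L
Dose 5 (200 mg at t=44 h): 200·exp(−0.11552·36) = 3.125 mg/L
Dose 6 (155 mg at t=55 h): 155·exp(−0.11552·25) = 8.631 mg/L
Dose 7 (240 mg at t=66 h): 240·exp(−0.11552·14) = 47.622 mg/L
Dose 8 (30 mg at t=77 h): 30·exp(−0.11552·3) = 21.213 mg/L
C(80) = 0.028 + 0.116 + 0.031 + 0.285 + 3.125 + 8.631 + 47.622 + 21.213 = 81.050 mg/L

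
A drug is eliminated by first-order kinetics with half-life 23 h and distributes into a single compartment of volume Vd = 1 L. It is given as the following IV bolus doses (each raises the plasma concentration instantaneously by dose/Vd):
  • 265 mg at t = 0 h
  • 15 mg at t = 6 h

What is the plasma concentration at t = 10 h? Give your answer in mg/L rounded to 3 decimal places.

k = ln 2 / 23 = 0.03014 per h
Dose 1 (265 mg at t=0 h): 265·exp(−0.03014·10) = 196.048 mg/L
Dose 2 (15 mg at t=6 h): 15·exp(−0.03014·4) = 13.297 mg/L
C(10) = 196.048 + 13.297 = 209.345 mg/L

209.345 mg/L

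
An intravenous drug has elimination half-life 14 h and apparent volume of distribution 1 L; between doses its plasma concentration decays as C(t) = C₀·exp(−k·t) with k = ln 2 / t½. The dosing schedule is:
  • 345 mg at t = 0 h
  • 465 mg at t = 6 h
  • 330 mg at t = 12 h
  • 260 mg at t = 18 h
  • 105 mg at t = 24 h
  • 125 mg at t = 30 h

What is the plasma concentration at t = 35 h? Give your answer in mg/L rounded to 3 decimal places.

547.848 mg/L

k = ln 2 / 14 = 0.04951 per h
Dose 1 (345 mg at t=0 h): 345·exp(−0.04951·35) = 60.988 mg/L
Dose 2 (465 mg at t=6 h): 465·exp(−0.04951·29) = 110.635 mg/L
Dose 3 (330 mg at t=12 h): 330·exp(−0.04951·23) = 105.673 mg/L
Dose 4 (260 mg at t=18 h): 260·exp(−0.04951·17) = 112.056 mg/L
Dose 5 (105 mg at t=24 h): 105·exp(−0.04951·11) = 60.907 mg/L
Dose 6 (125 mg at t=30 h): 125·exp(−0.04951·5) = 97.589 mg/L
C(35) = 60.988 + 110.635 + 105.673 + 112.056 + 60.907 + 97.589 = 547.848 mg/L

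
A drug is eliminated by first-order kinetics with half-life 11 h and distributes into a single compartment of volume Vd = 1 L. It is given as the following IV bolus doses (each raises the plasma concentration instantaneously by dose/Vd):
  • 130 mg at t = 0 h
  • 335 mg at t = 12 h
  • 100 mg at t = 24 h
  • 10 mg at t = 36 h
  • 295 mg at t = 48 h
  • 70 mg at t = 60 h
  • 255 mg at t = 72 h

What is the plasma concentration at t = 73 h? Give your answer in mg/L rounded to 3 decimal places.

345.342 mg/L

k = ln 2 / 11 = 0.06301 per h
Dose 1 (130 mg at t=0 h): 130·exp(−0.06301·73) = 1.307 mg/L
Dose 2 (335 mg at t=12 h): 335·exp(−0.06301·61) = 7.173 mg/L
Dose 3 (100 mg at t=24 h): 100·exp(−0.06301·49) = 4.561 mg/L
Dose 4 (10 mg at t=36 h): 10·exp(−0.06301·37) = 0.972 mg/L
Dose 5 (295 mg at t=48 h): 295·exp(−0.06301·25) = 61.047 mg/L
Dose 6 (70 mg at t=60 h): 70·exp(−0.06301·13) = 30.856 mg/L
Dose 7 (255 mg at t=72 h): 255·exp(−0.06301·1) = 239.427 mg/L
C(73) = 1.307 + 7.173 + 4.561 + 0.972 + 61.047 + 30.856 + 239.427 = 345.342 mg/L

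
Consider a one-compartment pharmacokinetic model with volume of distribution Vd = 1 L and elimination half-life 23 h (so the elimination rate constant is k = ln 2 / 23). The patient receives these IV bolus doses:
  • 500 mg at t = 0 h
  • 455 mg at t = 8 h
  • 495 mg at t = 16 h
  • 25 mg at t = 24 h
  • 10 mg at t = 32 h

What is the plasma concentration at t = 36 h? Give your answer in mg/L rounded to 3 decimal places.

k = ln 2 / 23 = 0.03014 per h
Dose 1 (500 mg at t=0 h): 500·exp(−0.03014·36) = 168.963 mg/L
Dose 2 (455 mg at t=8 h): 455·exp(−0.03014·28) = 195.677 mg/L
Dose 3 (495 mg at t=16 h): 495·exp(−0.03014·20) = 270.919 mg/L
Dose 4 (25 mg at t=24 h): 25·exp(−0.03014·12) = 17.413 mg/L
Dose 5 (10 mg at t=32 h): 10·exp(−0.03014·4) = 8.864 mg/L
C(36) = 168.963 + 195.677 + 270.919 + 17.413 + 8.864 = 661.838 mg/L

661.838 mg/L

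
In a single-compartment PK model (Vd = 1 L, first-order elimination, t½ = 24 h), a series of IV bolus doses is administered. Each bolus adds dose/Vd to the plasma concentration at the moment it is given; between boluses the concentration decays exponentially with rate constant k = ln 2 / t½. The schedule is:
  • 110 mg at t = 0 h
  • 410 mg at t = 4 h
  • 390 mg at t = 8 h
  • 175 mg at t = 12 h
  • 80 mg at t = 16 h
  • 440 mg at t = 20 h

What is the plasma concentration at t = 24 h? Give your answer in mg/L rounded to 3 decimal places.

1110.024 mg/L

k = ln 2 / 24 = 0.02888 per h
Dose 1 (110 mg at t=0 h): 110·exp(−0.02888·24) = 55.000 mg/L
Dose 2 (410 mg at t=4 h): 410·exp(−0.02888·20) = 230.105 mg/L
Dose 3 (390 mg at t=8 h): 390·exp(−0.02888·16) = 245.685 mg/L
Dose 4 (175 mg at t=12 h): 175·exp(−0.02888·12) = 123.744 mg/L
Dose 5 (80 mg at t=16 h): 80·exp(−0.02888·8) = 63.496 mg/L
Dose 6 (440 mg at t=20 h): 440·exp(−0.02888·4) = 391.995 mg/L
C(24) = 55.000 + 230.105 + 245.685 + 123.744 + 63.496 + 391.995 = 1110.024 mg/L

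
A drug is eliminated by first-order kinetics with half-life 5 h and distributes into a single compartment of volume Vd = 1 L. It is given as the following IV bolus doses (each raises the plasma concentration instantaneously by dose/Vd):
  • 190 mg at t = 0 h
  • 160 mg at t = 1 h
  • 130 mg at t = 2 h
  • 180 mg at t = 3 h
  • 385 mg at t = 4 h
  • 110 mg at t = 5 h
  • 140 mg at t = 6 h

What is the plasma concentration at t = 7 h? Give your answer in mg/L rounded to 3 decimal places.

k = ln 2 / 5 = 0.13863 per h
Dose 1 (190 mg at t=0 h): 190·exp(−0.13863·7) = 71.997 mg/L
Dose 2 (160 mg at t=1 h): 160·exp(−0.13863·6) = 69.644 mg/L
Dose 3 (130 mg at t=2 h): 130·exp(−0.13863·5) = 65.000 mg/L
Dose 4 (180 mg at t=3 h): 180·exp(−0.13863·4) = 103.383 mg/L
Dose 5 (385 mg at t=4 h): 385·exp(−0.13863·3) = 254.005 mg/L
Dose 6 (110 mg at t=5 h): 110·exp(−0.13863·2) = 83.364 mg/L
Dose 7 (140 mg at t=6 h): 140·exp(−0.13863·1) = 121.877 mg/L
C(7) = 71.997 + 69.644 + 65.000 + 103.383 + 254.005 + 83.364 + 121.877 = 769.270 mg/L

769.270 mg/L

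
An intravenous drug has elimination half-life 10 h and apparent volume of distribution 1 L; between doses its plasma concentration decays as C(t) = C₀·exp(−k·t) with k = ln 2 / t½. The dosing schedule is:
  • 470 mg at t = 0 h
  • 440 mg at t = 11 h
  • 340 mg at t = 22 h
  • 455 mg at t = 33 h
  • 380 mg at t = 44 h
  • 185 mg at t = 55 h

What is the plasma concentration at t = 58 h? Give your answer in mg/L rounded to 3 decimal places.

k = ln 2 / 10 = 0.06931 per h
Dose 1 (470 mg at t=0 h): 470·exp(−0.06931·58) = 8.436 mg/L
Dose 2 (440 mg at t=11 h): 440·exp(−0.06931·47) = 16.928 mg/L
Dose 3 (340 mg at t=22 h): 340·exp(−0.06931·36) = 28.040 mg/L
Dose 4 (455 mg at t=33 h): 455·exp(−0.06931·25) = 80.433 mg/L
Dose 5 (380 mg at t=44 h): 380·exp(−0.06931·14) = 143.993 mg/L
Dose 6 (185 mg at t=55 h): 185·exp(−0.06931·3) = 150.267 mg/L
C(58) = 8.436 + 16.928 + 28.040 + 80.433 + 143.993 + 150.267 = 428.097 mg/L

428.097 mg/L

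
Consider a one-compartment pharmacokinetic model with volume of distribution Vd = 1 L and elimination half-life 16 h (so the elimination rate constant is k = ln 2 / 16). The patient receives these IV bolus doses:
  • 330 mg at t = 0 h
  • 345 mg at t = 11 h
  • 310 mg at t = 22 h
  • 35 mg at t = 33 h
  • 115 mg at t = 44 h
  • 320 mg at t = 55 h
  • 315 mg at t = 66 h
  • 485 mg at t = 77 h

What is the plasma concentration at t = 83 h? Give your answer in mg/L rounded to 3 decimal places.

691.553 mg/L

k = ln 2 / 16 = 0.04332 per h
Dose 1 (330 mg at t=0 h): 330·exp(−0.04332·83) = 9.056 mg/L
Dose 2 (345 mg at t=11 h): 345·exp(−0.04332·72) = 15.247 mg/L
Dose 3 (310 mg at t=22 h): 310·exp(−0.04332·61) = 22.064 mg/L
Dose 4 (35 mg at t=33 h): 35·exp(−0.04332·50) = 4.012 mg/L
Dose 5 (115 mg at t=44 h): 115·exp(−0.04332·39) = 21.229 mg/L
Dose 6 (320 mg at t=55 h): 320·exp(−0.04332·28) = 95.137 mg/L
Dose 7 (315 mg at t=66 h): 315·exp(−0.04332·17) = 150.823 mg/L
Dose 8 (485 mg at t=77 h): 485·exp(−0.04332·6) = 373.986 mg/L
C(83) = 9.056 + 15.247 + 22.064 + 4.012 + 21.229 + 95.137 + 150.823 + 373.986 = 691.553 mg/L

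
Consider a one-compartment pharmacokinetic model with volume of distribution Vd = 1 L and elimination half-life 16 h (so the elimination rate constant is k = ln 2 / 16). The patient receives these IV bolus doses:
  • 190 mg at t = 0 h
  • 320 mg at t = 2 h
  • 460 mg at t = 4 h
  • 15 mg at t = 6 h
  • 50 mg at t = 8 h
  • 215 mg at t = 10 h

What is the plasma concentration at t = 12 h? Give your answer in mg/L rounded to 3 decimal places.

896.505 mg/L

k = ln 2 / 16 = 0.04332 per h
Dose 1 (190 mg at t=0 h): 190·exp(−0.04332·12) = 112.975 mg/L
Dose 2 (320 mg at t=2 h): 320·exp(−0.04332·10) = 207.494 mg/L
Dose 3 (460 mg at t=4 h): 460·exp(−0.04332·8) = 325.269 mg/L
Dose 4 (15 mg at t=6 h): 15·exp(−0.04332·6) = 11.567 mg/L
Dose 5 (50 mg at t=8 h): 50·exp(−0.04332·4) = 42.045 mg/L
Dose 6 (215 mg at t=10 h): 215·exp(−0.04332·2) = 197.156 mg/L
C(12) = 112.975 + 207.494 + 325.269 + 11.567 + 42.045 + 197.156 = 896.505 mg/L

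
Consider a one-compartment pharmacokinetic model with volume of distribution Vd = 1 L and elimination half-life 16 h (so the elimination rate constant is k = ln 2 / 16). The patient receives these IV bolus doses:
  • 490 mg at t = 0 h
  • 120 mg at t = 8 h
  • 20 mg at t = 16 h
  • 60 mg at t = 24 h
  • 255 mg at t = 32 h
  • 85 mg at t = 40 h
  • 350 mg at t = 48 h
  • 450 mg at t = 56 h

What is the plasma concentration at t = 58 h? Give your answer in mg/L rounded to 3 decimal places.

831.713 mg/L

k = ln 2 / 16 = 0.04332 per h
Dose 1 (490 mg at t=0 h): 490·exp(−0.04332·58) = 39.716 mg/L
Dose 2 (120 mg at t=8 h): 120·exp(−0.04332·50) = 13.755 mg/L
Dose 3 (20 mg at t=16 h): 20·exp(−0.04332·42) = 3.242 mg/L
Dose 4 (60 mg at t=24 h): 60·exp(−0.04332·34) = 13.755 mg/L
Dose 5 (255 mg at t=32 h): 255·exp(−0.04332·26) = 82.674 mg/L
Dose 6 (85 mg at t=40 h): 85·exp(−0.04332·18) = 38.973 mg/L
Dose 7 (350 mg at t=48 h): 350·exp(−0.04332·10) = 226.947 mg/L
Dose 8 (450 mg at t=56 h): 450·exp(−0.04332·2) = 412.652 mg/L
C(58) = 39.716 + 13.755 + 3.242 + 13.755 + 82.674 + 38.973 + 226.947 + 412.652 = 831.713 mg/L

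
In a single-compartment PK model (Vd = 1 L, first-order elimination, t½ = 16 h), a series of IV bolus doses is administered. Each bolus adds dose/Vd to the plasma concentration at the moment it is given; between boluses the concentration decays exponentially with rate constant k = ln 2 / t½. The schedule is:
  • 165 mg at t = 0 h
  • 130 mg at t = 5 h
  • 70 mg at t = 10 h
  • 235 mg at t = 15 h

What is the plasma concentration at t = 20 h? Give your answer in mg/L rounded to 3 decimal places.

371.874 mg/L

k = ln 2 / 16 = 0.04332 per h
Dose 1 (165 mg at t=0 h): 165·exp(−0.04332·20) = 69.374 mg/L
Dose 2 (130 mg at t=5 h): 130·exp(−0.04332·15) = 67.878 mg/L
Dose 3 (70 mg at t=10 h): 70·exp(−0.04332·10) = 45.389 mg/L
Dose 4 (235 mg at t=15 h): 235·exp(−0.04332·5) = 189.233 mg/L
C(20) = 69.374 + 67.878 + 45.389 + 189.233 = 371.874 mg/L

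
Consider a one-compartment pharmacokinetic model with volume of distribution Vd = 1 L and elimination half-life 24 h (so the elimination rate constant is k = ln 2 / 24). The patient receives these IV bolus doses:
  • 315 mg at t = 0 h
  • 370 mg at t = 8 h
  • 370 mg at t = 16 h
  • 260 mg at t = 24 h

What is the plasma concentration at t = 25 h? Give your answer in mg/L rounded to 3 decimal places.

k = ln 2 / 24 = 0.02888 per h
Dose 1 (315 mg at t=0 h): 315·exp(−0.02888·25) = 153.016 mg/L
Dose 2 (370 mg at t=8 h): 370·exp(−0.02888·17) = 226.450 mg/L
Dose 3 (370 mg at t=16 h): 370·exp(−0.02888·9) = 285.309 mg/L
Dose 4 (260 mg at t=24 h): 260·exp(−0.02888·1) = 252.598 mg/L
C(25) = 153.016 + 226.450 + 285.309 + 252.598 = 917.373 mg/L

917.373 mg/L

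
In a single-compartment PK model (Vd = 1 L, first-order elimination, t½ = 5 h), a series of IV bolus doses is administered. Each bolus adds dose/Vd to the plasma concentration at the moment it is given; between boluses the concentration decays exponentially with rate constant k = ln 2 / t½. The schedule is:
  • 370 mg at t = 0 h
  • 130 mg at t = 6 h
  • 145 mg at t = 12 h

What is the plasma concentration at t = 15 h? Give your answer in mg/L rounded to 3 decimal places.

179.247 mg/L

k = ln 2 / 5 = 0.13863 per h
Dose 1 (370 mg at t=0 h): 370·exp(−0.13863·15) = 46.250 mg/L
Dose 2 (130 mg at t=6 h): 130·exp(−0.13863·9) = 37.333 mg/L
Dose 3 (145 mg at t=12 h): 145·exp(−0.13863·3) = 95.664 mg/L
C(15) = 46.250 + 37.333 + 95.664 = 179.247 mg/L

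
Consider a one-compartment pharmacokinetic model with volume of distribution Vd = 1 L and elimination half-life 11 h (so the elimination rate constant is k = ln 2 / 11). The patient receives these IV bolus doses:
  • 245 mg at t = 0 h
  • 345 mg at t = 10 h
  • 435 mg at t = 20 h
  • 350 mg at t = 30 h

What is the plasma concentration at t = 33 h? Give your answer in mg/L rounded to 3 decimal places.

k = ln 2 / 11 = 0.06301 per h
Dose 1 (245 mg at t=0 h): 245·exp(−0.06301·33) = 30.625 mg/L
Dose 2 (345 mg at t=10 h): 345·exp(−0.06301·23) = 80.983 mg/L
Dose 3 (435 mg at t=20 h): 435·exp(−0.06301·13) = 191.746 mg/L
Dose 4 (350 mg at t=30 h): 350·exp(−0.06301·3) = 289.714 mg/L
C(33) = 30.625 + 80.983 + 191.746 + 289.714 = 593.068 mg/L

593.068 mg/L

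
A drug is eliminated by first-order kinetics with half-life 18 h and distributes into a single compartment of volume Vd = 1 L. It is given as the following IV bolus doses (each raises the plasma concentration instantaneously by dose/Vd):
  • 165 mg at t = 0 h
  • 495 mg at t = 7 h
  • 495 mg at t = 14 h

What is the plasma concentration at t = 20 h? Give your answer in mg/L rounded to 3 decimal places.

k = ln 2 / 18 = 0.03851 per h
Dose 1 (165 mg at t=0 h): 165·exp(−0.03851·20) = 76.385 mg/L
Dose 2 (495 mg at t=7 h): 495·exp(−0.03851·13) = 300.051 mg/L
Dose 3 (495 mg at t=14 h): 495·exp(−0.03851·6) = 392.882 mg/L
C(20) = 76.385 + 300.051 + 392.882 = 769.317 mg/L

769.317 mg/L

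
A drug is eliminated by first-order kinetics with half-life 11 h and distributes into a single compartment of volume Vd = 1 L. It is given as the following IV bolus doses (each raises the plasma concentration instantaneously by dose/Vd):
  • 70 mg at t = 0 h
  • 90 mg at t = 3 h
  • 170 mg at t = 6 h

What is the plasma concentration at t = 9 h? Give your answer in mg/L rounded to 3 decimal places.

k = ln 2 / 11 = 0.06301 per h
Dose 1 (70 mg at t=0 h): 70·exp(−0.06301·9) = 39.701 mg/L
Dose 2 (90 mg at t=3 h): 90·exp(−0.06301·6) = 61.666 mg/L
Dose 3 (170 mg at t=6 h): 170·exp(−0.06301·3) = 140.718 mg/L
C(9) = 39.701 + 61.666 + 140.718 = 242.085 mg/L

242.085 mg/L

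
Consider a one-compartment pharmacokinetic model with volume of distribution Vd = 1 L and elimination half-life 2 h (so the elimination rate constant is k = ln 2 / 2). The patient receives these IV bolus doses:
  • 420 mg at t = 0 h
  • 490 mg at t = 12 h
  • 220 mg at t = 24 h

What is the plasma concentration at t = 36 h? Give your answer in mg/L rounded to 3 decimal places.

k = ln 2 / 2 = 0.34657 per h
Dose 1 (420 mg at t=0 h): 420·exp(−0.34657·36) = 0.002 mg/L
Dose 2 (490 mg at t=12 h): 490·exp(−0.34657·24) = 0.120 mg/L
Dose 3 (220 mg at t=24 h): 220·exp(−0.34657·12) = 3.438 mg/L
C(36) = 0.002 + 0.120 + 3.438 = 3.559 mg/L

3.559 mg/L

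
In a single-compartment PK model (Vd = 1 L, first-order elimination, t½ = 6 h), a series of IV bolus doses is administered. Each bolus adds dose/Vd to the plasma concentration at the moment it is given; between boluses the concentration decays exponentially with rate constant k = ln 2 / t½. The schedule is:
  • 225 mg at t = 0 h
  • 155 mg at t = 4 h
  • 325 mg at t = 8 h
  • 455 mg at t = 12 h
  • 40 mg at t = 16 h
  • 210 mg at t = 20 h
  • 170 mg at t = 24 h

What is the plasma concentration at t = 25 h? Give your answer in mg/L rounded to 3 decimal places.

456.622 mg/L

k = ln 2 / 6 = 0.11552 per h
Dose 1 (225 mg at t=0 h): 225·exp(−0.11552·25) = 12.528 mg/L
Dose 2 (155 mg at t=4 h): 155·exp(−0.11552·21) = 13.700 mg/L
Dose 3 (325 mg at t=8 h): 325·exp(−0.11552·17) = 45.600 mg/L
Dose 4 (455 mg at t=12 h): 455·exp(−0.11552·13) = 101.340 mg/L
Dose 5 (40 mg at t=16 h): 40·exp(−0.11552·9) = 14.142 mg/L
Dose 6 (210 mg at t=20 h): 210·exp(−0.11552·5) = 117.859 mg/L
Dose 7 (170 mg at t=24 h): 170·exp(−0.11552·1) = 151.453 mg/L
C(25) = 12.528 + 13.700 + 45.600 + 101.340 + 14.142 + 117.859 + 151.453 = 456.622 mg/L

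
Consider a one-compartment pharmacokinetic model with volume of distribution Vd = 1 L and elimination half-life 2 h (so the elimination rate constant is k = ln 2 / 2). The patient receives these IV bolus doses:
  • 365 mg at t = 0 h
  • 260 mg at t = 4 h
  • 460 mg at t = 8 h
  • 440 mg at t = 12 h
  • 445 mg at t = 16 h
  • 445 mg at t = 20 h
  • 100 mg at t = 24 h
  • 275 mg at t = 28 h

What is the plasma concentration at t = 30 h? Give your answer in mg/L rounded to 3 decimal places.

k = ln 2 / 2 = 0.34657 per h
Dose 1 (365 mg at t=0 h): 365·exp(−0.34657·30) = 0.011 mg/L
Dose 2 (260 mg at t=4 h): 260·exp(−0.34657·26) = 0.032 mg/L
Dose 3 (460 mg at t=8 h): 460·exp(−0.34657·22) = 0.225 mg/L
Dose 4 (440 mg at t=12 h): 440·exp(−0.34657·18) = 0.859 mg/L
Dose 5 (445 mg at t=16 h): 445·exp(−0.34657·14) = 3.477 mg/L
Dose 6 (445 mg at t=20 h): 445·exp(−0.34657·10) = 13.906 mg/L
Dose 7 (100 mg at t=24 h): 100·exp(−0.34657·6) = 12.500 mg/L
Dose 8 (275 mg at t=28 h): 275·exp(−0.34657·2) = 137.500 mg/L
C(30) = 0.011 + 0.032 + 0.225 + 0.859 + 3.477 + 13.906 + 12.500 + 137.500 = 168.510 mg/L

168.510 mg/L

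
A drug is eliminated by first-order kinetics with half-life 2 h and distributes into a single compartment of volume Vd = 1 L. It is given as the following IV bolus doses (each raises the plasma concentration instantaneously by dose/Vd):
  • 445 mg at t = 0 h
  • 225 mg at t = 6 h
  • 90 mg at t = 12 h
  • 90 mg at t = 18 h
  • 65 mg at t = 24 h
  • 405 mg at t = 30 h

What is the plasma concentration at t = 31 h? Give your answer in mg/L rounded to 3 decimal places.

293.291 mg/L

k = ln 2 / 2 = 0.34657 per h
Dose 1 (445 mg at t=0 h): 445·exp(−0.34657·31) = 0.010 mg/L
Dose 2 (225 mg at t=6 h): 225·exp(−0.34657·25) = 0.039 mg/L
Dose 3 (90 mg at t=12 h): 90·exp(−0.34657·19) = 0.124 mg/L
Dose 4 (90 mg at t=18 h): 90·exp(−0.34657·13) = 0.994 mg/L
Dose 5 (65 mg at t=24 h): 65·exp(−0.34657·7) = 5.745 mg/L
Dose 6 (405 mg at t=30 h): 405·exp(−0.34657·1) = 286.378 mg/L
C(31) = 0.010 + 0.039 + 0.124 + 0.994 + 5.745 + 286.378 = 293.291 mg/L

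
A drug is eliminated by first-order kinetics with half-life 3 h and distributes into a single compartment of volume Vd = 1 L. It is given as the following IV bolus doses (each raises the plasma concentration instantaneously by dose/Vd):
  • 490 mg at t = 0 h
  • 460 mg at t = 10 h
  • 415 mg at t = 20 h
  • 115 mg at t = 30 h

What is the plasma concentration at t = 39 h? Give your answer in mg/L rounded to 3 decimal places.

20.147 mg/L

k = ln 2 / 3 = 0.23105 per h
Dose 1 (490 mg at t=0 h): 490·exp(−0.23105·39) = 0.060 mg/L
Dose 2 (460 mg at t=10 h): 460·exp(−0.23105·29) = 0.566 mg/L
Dose 3 (415 mg at t=20 h): 415·exp(−0.23105·19) = 5.147 mg/L
Dose 4 (115 mg at t=30 h): 115·exp(−0.23105·9) = 14.375 mg/L
C(39) = 0.060 + 0.566 + 5.147 + 14.375 = 20.147 mg/L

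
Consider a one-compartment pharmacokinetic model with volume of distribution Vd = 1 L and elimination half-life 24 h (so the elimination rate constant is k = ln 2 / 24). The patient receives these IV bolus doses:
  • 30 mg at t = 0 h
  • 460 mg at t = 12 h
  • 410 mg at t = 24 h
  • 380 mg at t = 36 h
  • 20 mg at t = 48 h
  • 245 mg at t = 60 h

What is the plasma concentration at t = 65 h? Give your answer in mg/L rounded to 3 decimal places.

618.341 mg/L

k = ln 2 / 24 = 0.02888 per h
Dose 1 (30 mg at t=0 h): 30·exp(−0.02888·65) = 4.590 mg/L
Dose 2 (460 mg at t=12 h): 460·exp(−0.02888·53) = 99.537 mg/L
Dose 3 (410 mg at t=24 h): 410·exp(−0.02888·41) = 125.465 mg/L
Dose 4 (380 mg at t=36 h): 380·exp(−0.02888·29) = 164.452 mg/L
Dose 5 (20 mg at t=48 h): 20·exp(−0.02888·17) = 12.241 mg/L
Dose 6 (245 mg at t=60 h): 245·exp(−0.02888·5) = 212.056 mg/L
C(65) = 4.590 + 99.537 + 125.465 + 164.452 + 12.241 + 212.056 = 618.341 mg/L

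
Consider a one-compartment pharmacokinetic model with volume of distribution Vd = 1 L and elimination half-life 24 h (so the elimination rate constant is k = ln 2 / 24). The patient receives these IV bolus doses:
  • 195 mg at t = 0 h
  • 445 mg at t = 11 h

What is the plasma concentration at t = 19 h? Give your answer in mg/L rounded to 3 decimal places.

k = ln 2 / 24 = 0.02888 per h
Dose 1 (195 mg at t=0 h): 195·exp(−0.02888·19) = 112.647 mg/L
Dose 2 (445 mg at t=11 h): 445·exp(−0.02888·8) = 353.197 mg/L
C(19) = 112.647 + 353.197 = 465.844 mg/L

465.844 mg/L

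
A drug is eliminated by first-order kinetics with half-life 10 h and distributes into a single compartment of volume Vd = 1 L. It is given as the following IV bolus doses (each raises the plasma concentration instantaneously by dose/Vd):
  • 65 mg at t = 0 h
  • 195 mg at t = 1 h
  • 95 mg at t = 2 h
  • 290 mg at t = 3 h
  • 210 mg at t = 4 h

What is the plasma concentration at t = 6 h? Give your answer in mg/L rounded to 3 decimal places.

k = ln 2 / 10 = 0.06931 per h
Dose 1 (65 mg at t=0 h): 65·exp(−0.06931·6) = 42.884 mg/L
Dose 2 (195 mg at t=1 h): 195·exp(−0.06931·5) = 137.886 mg/L
Dose 3 (95 mg at t=2 h): 95·exp(−0.06931·4) = 71.997 mg/L
Dose 4 (290 mg at t=3 h): 290·exp(−0.06931·3) = 235.553 mg/L
Dose 5 (210 mg at t=4 h): 210·exp(−0.06931·2) = 182.816 mg/L
C(6) = 42.884 + 137.886 + 71.997 + 235.553 + 182.816 = 671.135 mg/L

671.135 mg/L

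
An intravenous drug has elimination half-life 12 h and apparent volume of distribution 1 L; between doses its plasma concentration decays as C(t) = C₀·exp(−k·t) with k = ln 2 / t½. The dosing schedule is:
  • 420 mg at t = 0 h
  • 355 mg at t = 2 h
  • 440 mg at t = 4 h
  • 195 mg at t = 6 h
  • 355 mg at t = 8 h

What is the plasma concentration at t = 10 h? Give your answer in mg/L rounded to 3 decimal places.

1241.521 mg/L

k = ln 2 / 12 = 0.05776 per h
Dose 1 (420 mg at t=0 h): 420·exp(−0.05776·10) = 235.717 mg/L
Dose 2 (355 mg at t=2 h): 355·exp(−0.05776·8) = 223.636 mg/L
Dose 3 (440 mg at t=4 h): 440·exp(−0.05776·6) = 311.127 mg/L
Dose 4 (195 mg at t=6 h): 195·exp(−0.05776·4) = 154.772 mg/L
Dose 5 (355 mg at t=8 h): 355·exp(−0.05776·2) = 316.269 mg/L
C(10) = 235.717 + 223.636 + 311.127 + 154.772 + 316.269 = 1241.521 mg/L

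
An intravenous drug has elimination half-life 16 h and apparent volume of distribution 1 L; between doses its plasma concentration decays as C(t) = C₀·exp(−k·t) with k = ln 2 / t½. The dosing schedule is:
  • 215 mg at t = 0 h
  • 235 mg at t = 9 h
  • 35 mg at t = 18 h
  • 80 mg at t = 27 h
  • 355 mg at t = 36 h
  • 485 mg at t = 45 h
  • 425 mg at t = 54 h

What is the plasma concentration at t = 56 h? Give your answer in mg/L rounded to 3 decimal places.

k = ln 2 / 16 = 0.04332 per h
Dose 1 (215 mg at t=0 h): 215·exp(−0.04332·56) = 19.003 mg/L
Dose 2 (235 mg at t=9 h): 235·exp(−0.04332·47) = 30.676 mg/L
Dose 3 (35 mg at t=18 h): 35·exp(−0.04332·38) = 6.747 mg/L
Dose 4 (80 mg at t=27 h): 80·exp(−0.04332·29) = 22.776 mg/L
Dose 5 (355 mg at t=36 h): 355·exp(−0.04332·20) = 149.259 mg/L
Dose 6 (485 mg at t=45 h): 485·exp(−0.04332·11) = 301.151 mg/L
Dose 7 (425 mg at t=54 h): 425·exp(−0.04332·2) = 389.727 mg/L
C(56) = 19.003 + 30.676 + 6.747 + 22.776 + 149.259 + 301.151 + 389.727 = 919.338 mg/L

919.338 mg/L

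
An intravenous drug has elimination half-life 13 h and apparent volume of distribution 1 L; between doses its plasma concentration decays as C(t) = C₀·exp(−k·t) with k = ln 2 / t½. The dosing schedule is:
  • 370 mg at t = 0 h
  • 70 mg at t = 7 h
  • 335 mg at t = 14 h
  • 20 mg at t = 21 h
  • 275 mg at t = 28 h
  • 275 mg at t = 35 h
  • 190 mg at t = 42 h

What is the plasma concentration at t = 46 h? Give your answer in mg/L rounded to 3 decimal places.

k = ln 2 / 13 = 0.05332 per h
Dose 1 (370 mg at t=0 h): 370·exp(−0.05332·46) = 31.843 mg/L
Dose 2 (70 mg at t=7 h): 70·exp(−0.05332·39) = 8.750 mg/L
Dose 3 (335 mg at t=14 h): 335·exp(−0.05332·32) = 60.820 mg/L
Dose 4 (20 mg at t=21 h): 20·exp(−0.05332·25) = 5.274 mg/L
Dose 5 (275 mg at t=28 h): 275·exp(−0.05332·18) = 105.323 mg/L
Dose 6 (275 mg at t=35 h): 275·exp(−0.05332·11) = 152.973 mg/L
Dose 7 (190 mg at t=42 h): 190·exp(−0.05332·4) = 153.507 mg/L
C(46) = 31.843 + 8.750 + 60.820 + 5.274 + 105.323 + 152.973 + 153.507 = 518.490 mg/L

518.490 mg/L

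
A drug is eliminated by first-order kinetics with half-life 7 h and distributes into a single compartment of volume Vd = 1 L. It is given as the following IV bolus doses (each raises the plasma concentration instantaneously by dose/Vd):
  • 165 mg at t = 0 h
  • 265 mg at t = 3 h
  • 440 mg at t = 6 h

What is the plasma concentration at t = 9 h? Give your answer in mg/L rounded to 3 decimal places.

540.888 mg/L

k = ln 2 / 7 = 0.09902 per h
Dose 1 (165 mg at t=0 h): 165·exp(−0.09902·9) = 67.678 mg/L
Dose 2 (265 mg at t=3 h): 265·exp(−0.09902·6) = 146.292 mg/L
Dose 3 (440 mg at t=6 h): 440·exp(−0.09902·3) = 326.919 mg/L
C(9) = 67.678 + 146.292 + 326.919 = 540.888 mg/L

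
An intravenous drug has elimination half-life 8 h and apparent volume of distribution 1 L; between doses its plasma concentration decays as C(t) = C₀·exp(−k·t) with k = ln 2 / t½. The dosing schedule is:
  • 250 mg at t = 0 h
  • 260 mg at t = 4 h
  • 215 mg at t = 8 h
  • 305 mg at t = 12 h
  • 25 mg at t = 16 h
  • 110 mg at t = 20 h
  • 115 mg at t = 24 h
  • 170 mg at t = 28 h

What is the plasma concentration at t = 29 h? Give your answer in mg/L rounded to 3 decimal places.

443.839 mg/L

k = ln 2 / 8 = 0.08664 per h
Dose 1 (250 mg at t=0 h): 250·exp(−0.08664·29) = 20.263 mg/L
Dose 2 (260 mg at t=4 h): 260·exp(−0.08664·25) = 29.803 mg/L
Dose 3 (215 mg at t=8 h): 215·exp(−0.08664·21) = 34.853 mg/L
Dose 4 (305 mg at t=12 h): 305·exp(−0.08664·17) = 69.922 mg/L
Dose 5 (25 mg at t=16 h): 25·exp(−0.08664·13) = 8.105 mg/L
Dose 6 (110 mg at t=20 h): 110·exp(−0.08664·9) = 50.435 mg/L
Dose 7 (115 mg at t=24 h): 115·exp(−0.08664·5) = 74.568 mg/L
Dose 8 (170 mg at t=28 h): 170·exp(−0.08664·1) = 155.891 mg/L
C(29) = 20.263 + 29.803 + 34.853 + 69.922 + 8.105 + 50.435 + 74.568 + 155.891 = 443.839 mg/L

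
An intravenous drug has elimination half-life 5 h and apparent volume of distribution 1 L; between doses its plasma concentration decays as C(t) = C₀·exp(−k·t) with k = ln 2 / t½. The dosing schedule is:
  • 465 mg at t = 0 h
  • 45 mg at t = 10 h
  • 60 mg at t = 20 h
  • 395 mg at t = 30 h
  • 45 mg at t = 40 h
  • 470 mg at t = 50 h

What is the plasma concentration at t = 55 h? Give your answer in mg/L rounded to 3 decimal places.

k = ln 2 / 5 = 0.13863 per h
Dose 1 (465 mg at t=0 h): 465·exp(−0.13863·55) = 0.227 mg/L
Dose 2 (45 mg at t=10 h): 45·exp(−0.13863·45) = 0.088 mg/L
Dose 3 (60 mg at t=20 h): 60·exp(−0.13863·35) = 0.469 mg/L
Dose 4 (395 mg at t=30 h): 395·exp(−0.13863·25) = 12.344 mg/L
Dose 5 (45 mg at t=40 h): 45·exp(−0.13863·15) = 5.625 mg/L
Dose 6 (470 mg at t=50 h): 470·exp(−0.13863·5) = 235.000 mg/L
C(55) = 0.227 + 0.088 + 0.469 + 12.344 + 5.625 + 235.000 = 253.752 mg/L

253.752 mg/L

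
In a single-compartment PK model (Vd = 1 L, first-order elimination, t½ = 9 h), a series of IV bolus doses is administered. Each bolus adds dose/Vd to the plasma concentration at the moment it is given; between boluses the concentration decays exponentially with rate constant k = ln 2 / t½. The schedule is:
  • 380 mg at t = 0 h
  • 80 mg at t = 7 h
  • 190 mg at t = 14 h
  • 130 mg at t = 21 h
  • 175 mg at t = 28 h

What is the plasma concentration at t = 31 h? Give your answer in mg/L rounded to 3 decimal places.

297.888 mg/L

k = ln 2 / 9 = 0.07702 per h
Dose 1 (380 mg at t=0 h): 380·exp(−0.07702·31) = 34.906 mg/L
Dose 2 (80 mg at t=7 h): 80·exp(−0.07702·24) = 12.599 mg/L
Dose 3 (190 mg at t=14 h): 190·exp(−0.07702·17) = 51.303 mg/L
Dose 4 (130 mg at t=21 h): 130·exp(−0.07702·10) = 60.182 mg/L
Dose 5 (175 mg at t=28 h): 175·exp(−0.07702·3) = 138.898 mg/L
C(31) = 34.906 + 12.599 + 51.303 + 60.182 + 138.898 = 297.888 mg/L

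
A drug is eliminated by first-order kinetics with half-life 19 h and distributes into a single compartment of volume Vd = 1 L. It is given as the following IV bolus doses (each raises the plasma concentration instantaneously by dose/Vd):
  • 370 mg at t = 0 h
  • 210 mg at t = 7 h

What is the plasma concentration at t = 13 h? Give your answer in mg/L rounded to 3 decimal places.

k = ln 2 / 19 = 0.03648 per h
Dose 1 (370 mg at t=0 h): 370·exp(−0.03648·13) = 230.268 mg/L
Dose 2 (210 mg at t=7 h): 210·exp(−0.03648·6) = 168.716 mg/L
C(13) = 230.268 + 168.716 = 398.984 mg/L

398.984 mg/L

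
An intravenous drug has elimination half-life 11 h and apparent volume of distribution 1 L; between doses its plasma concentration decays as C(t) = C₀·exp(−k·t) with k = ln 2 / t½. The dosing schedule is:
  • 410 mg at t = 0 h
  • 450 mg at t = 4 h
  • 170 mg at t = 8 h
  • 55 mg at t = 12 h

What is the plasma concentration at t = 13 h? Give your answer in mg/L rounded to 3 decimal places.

611.644 mg/L

k = ln 2 / 11 = 0.06301 per h
Dose 1 (410 mg at t=0 h): 410·exp(−0.06301·13) = 180.726 mg/L
Dose 2 (450 mg at t=4 h): 450·exp(−0.06301·9) = 255.220 mg/L
Dose 3 (170 mg at t=8 h): 170·exp(−0.06301·5) = 124.056 mg/L
Dose 4 (55 mg at t=12 h): 55·exp(−0.06301·1) = 51.641 mg/L
C(13) = 180.726 + 255.220 + 124.056 + 51.641 = 611.644 mg/L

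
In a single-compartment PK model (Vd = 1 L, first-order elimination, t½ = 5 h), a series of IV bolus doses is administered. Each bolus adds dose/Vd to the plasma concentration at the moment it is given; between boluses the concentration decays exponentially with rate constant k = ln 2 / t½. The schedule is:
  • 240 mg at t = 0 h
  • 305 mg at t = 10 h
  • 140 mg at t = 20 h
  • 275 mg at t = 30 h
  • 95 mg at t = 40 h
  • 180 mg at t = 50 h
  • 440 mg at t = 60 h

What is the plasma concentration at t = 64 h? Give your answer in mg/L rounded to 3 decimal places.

284.956 mg/L

k = ln 2 / 5 = 0.13863 per h
Dose 1 (240 mg at t=0 h): 240·exp(−0.13863·64) = 0.034 mg/L
Dose 2 (305 mg at t=10 h): 305·exp(−0.13863·54) = 0.171 mg/L
Dose 3 (140 mg at t=20 h): 140·exp(−0.13863·44) = 0.314 mg/L
Dose 4 (275 mg at t=30 h): 275·exp(−0.13863·34) = 2.468 mg/L
Dose 5 (95 mg at t=40 h): 95·exp(−0.13863·24) = 3.410 mg/L
Dose 6 (180 mg at t=50 h): 180·exp(−0.13863·14) = 25.846 mg/L
Dose 7 (440 mg at t=60 h): 440·exp(−0.13863·4) = 252.714 mg/L
C(64) = 0.034 + 0.171 + 0.314 + 2.468 + 3.410 + 25.846 + 252.714 = 284.956 mg/L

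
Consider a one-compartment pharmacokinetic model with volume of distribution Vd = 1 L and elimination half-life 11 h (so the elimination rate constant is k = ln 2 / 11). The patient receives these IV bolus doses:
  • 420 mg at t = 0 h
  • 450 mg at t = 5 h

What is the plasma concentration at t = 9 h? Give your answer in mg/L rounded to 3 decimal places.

587.947 mg/L

k = ln 2 / 11 = 0.06301 per h
Dose 1 (420 mg at t=0 h): 420·exp(−0.06301·9) = 238.206 mg/L
Dose 2 (450 mg at t=5 h): 450·exp(−0.06301·4) = 349.741 mg/L
C(9) = 238.206 + 349.741 = 587.947 mg/L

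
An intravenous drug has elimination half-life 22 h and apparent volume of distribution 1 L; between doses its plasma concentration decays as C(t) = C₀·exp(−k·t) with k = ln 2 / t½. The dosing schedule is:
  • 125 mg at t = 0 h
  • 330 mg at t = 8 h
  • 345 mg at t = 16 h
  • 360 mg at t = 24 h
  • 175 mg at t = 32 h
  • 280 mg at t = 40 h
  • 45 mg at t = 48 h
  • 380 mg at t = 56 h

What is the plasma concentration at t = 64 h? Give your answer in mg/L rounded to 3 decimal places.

k = ln 2 / 22 = 0.03151 per h
Dose 1 (125 mg at t=0 h): 125·exp(−0.03151·64) = 16.641 mg/L
Dose 2 (330 mg at t=8 h): 330·exp(−0.03151·56) = 56.527 mg/L
Dose 3 (345 mg at t=16 h): 345·exp(−0.03151·48) = 76.037 mg/L
Dose 4 (360 mg at t=24 h): 360·exp(−0.03151·40) = 102.088 mg/L
Dose 5 (175 mg at t=32 h): 175·exp(−0.03151·32) = 63.852 mg/L
Dose 6 (280 mg at t=40 h): 280·exp(−0.03151·24) = 131.450 mg/L
Dose 7 (45 mg at t=48 h): 45·exp(−0.03151·16) = 27.182 mg/L
Dose 8 (380 mg at t=56 h): 380·exp(−0.03151·8) = 295.337 mg/L
C(64) = 16.641 + 56.527 + 76.037 + 102.088 + 63.852 + 131.450 + 27.182 + 295.337 = 769.115 mg/L

769.115 mg/L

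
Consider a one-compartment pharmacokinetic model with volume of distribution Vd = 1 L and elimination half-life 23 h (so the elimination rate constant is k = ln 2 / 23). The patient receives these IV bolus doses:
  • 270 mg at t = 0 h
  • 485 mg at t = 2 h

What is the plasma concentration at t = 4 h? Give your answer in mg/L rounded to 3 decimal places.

k = ln 2 / 23 = 0.03014 per h
Dose 1 (270 mg at t=0 h): 270·exp(−0.03014·4) = 239.337 mg/L
Dose 2 (485 mg at t=2 h): 485·exp(−0.03014·2) = 456.631 mg/L
C(4) = 239.337 + 456.631 = 695.968 mg/L

695.968 mg/L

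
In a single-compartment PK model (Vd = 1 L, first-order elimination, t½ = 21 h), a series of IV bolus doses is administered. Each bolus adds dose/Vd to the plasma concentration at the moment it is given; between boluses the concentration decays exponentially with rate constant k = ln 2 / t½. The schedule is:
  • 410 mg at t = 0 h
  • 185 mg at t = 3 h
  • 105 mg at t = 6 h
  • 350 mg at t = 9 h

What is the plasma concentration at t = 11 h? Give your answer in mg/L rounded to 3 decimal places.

843.903 mg/L

k = ln 2 / 21 = 0.03301 per h
Dose 1 (410 mg at t=0 h): 410·exp(−0.03301·11) = 285.168 mg/L
Dose 2 (185 mg at t=3 h): 185·exp(−0.03301·8) = 142.067 mg/L
Dose 3 (105 mg at t=6 h): 105·exp(−0.03301·5) = 89.026 mg/L
Dose 4 (350 mg at t=9 h): 350·exp(−0.03301·2) = 327.641 mg/L
C(11) = 285.168 + 142.067 + 89.026 + 327.641 = 843.903 mg/L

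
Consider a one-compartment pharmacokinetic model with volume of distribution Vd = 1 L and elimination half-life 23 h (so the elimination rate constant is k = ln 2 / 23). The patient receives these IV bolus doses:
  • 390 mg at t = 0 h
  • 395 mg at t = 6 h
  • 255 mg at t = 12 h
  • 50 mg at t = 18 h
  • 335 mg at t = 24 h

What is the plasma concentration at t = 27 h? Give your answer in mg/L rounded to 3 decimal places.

k = ln 2 / 23 = 0.03014 per h
Dose 1 (390 mg at t=0 h): 390·exp(−0.03014·27) = 172.855 mg/L
Dose 2 (395 mg at t=6 h): 395·exp(−0.03014·21) = 209.770 mg/L
Dose 3 (255 mg at t=12 h): 255·exp(−0.03014·15) = 162.262 mg/L
Dose 4 (50 mg at t=18 h): 50·exp(−0.03014·9) = 38.122 mg/L
Dose 5 (335 mg at t=24 h): 335·exp(−0.03014·3) = 306.041 mg/L
C(27) = 172.855 + 209.770 + 162.262 + 38.122 + 306.041 = 889.050 mg/L

889.050 mg/L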